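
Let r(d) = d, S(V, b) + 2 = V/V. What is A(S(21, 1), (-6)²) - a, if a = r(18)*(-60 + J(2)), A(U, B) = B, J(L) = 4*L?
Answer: 972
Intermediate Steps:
S(V, b) = -1 (S(V, b) = -2 + V/V = -2 + 1 = -1)
a = -936 (a = 18*(-60 + 4*2) = 18*(-60 + 8) = 18*(-52) = -936)
A(S(21, 1), (-6)²) - a = (-6)² - 1*(-936) = 36 + 936 = 972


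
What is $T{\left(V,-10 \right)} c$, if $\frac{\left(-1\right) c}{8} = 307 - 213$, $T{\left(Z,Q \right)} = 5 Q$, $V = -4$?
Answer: $37600$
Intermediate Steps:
$c = -752$ ($c = - 8 \left(307 - 213\right) = \left(-8\right) 94 = -752$)
$T{\left(V,-10 \right)} c = 5 \left(-10\right) \left(-752\right) = \left(-50\right) \left(-752\right) = 37600$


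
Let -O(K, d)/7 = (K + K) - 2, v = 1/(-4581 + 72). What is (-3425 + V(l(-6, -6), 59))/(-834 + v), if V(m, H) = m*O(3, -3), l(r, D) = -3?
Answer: 15064569/3760507 ≈ 4.0060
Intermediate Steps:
v = -1/4509 (v = 1/(-4509) = -1/4509 ≈ -0.00022178)
O(K, d) = 14 - 14*K (O(K, d) = -7*((K + K) - 2) = -7*(2*K - 2) = -7*(-2 + 2*K) = 14 - 14*K)
V(m, H) = -28*m (V(m, H) = m*(14 - 14*3) = m*(14 - 42) = m*(-28) = -28*m)
(-3425 + V(l(-6, -6), 59))/(-834 + v) = (-3425 - 28*(-3))/(-834 - 1/4509) = (-3425 + 84)/(-3760507/4509) = -3341*(-4509/3760507) = 15064569/3760507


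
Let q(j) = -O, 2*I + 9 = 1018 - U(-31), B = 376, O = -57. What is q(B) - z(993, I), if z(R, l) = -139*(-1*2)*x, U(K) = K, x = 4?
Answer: -1055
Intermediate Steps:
I = 520 (I = -9/2 + (1018 - 1*(-31))/2 = -9/2 + (1018 + 31)/2 = -9/2 + (½)*1049 = -9/2 + 1049/2 = 520)
z(R, l) = 1112 (z(R, l) = -139*(-1*2)*4 = -(-278)*4 = -139*(-8) = 1112)
q(j) = 57 (q(j) = -1*(-57) = 57)
q(B) - z(993, I) = 57 - 1*1112 = 57 - 1112 = -1055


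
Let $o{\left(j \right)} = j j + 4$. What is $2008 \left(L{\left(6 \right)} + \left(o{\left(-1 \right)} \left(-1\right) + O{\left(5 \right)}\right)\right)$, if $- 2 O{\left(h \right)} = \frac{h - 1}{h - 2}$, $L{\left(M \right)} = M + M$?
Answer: $\frac{38152}{3} \approx 12717.0$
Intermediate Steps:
$o{\left(j \right)} = 4 + j^{2}$ ($o{\left(j \right)} = j^{2} + 4 = 4 + j^{2}$)
$L{\left(M \right)} = 2 M$
$O{\left(h \right)} = - \frac{-1 + h}{2 \left(-2 + h\right)}$ ($O{\left(h \right)} = - \frac{\left(h - 1\right) \frac{1}{h - 2}}{2} = - \frac{\left(-1 + h\right) \frac{1}{-2 + h}}{2} = - \frac{\frac{1}{-2 + h} \left(-1 + h\right)}{2} = - \frac{-1 + h}{2 \left(-2 + h\right)}$)
$2008 \left(L{\left(6 \right)} + \left(o{\left(-1 \right)} \left(-1\right) + O{\left(5 \right)}\right)\right) = 2008 \left(2 \cdot 6 + \left(\left(4 + \left(-1\right)^{2}\right) \left(-1\right) + \frac{1 - 5}{2 \left(-2 + 5\right)}\right)\right) = 2008 \left(12 + \left(\left(4 + 1\right) \left(-1\right) + \frac{1 - 5}{2 \cdot 3}\right)\right) = 2008 \left(12 + \left(5 \left(-1\right) + \frac{1}{2} \cdot \frac{1}{3} \left(-4\right)\right)\right) = 2008 \left(12 - \frac{17}{3}\right) = 2008 \cdot \frac{19}{3} = \frac{38152}{3}$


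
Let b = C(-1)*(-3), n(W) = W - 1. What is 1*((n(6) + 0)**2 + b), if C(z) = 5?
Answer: 10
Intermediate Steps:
n(W) = -1 + W
b = -15 (b = 5*(-3) = -15)
1*((n(6) + 0)**2 + b) = 1*(((-1 + 6) + 0)**2 - 15) = 1*((5 + 0)**2 - 15) = 1*(5**2 - 15) = 1*(25 - 15) = 1*10 = 10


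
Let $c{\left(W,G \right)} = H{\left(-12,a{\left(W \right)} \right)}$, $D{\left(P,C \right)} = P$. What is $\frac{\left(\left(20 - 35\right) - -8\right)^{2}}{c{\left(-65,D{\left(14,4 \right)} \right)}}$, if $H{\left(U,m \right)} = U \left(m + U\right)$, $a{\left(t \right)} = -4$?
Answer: $\frac{49}{192} \approx 0.25521$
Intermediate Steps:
$H{\left(U,m \right)} = U \left(U + m\right)$
$c{\left(W,G \right)} = 192$ ($c{\left(W,G \right)} = - 12 \left(-12 - 4\right) = \left(-12\right) \left(-16\right) = 192$)
$\frac{\left(\left(20 - 35\right) - -8\right)^{2}}{c{\left(-65,D{\left(14,4 \right)} \right)}} = \frac{\left(\left(20 - 35\right) - -8\right)^{2}}{192} = \left(-15 + 8\right)^{2} \cdot \frac{1}{192} = \left(-7\right)^{2} \cdot \frac{1}{192} = 49 \cdot \frac{1}{192} = \frac{49}{192}$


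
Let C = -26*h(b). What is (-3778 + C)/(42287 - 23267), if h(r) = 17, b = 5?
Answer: -211/951 ≈ -0.22187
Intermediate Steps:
C = -442 (C = -26*17 = -442)
(-3778 + C)/(42287 - 23267) = (-3778 - 442)/(42287 - 23267) = -4220/19020 = -4220*1/19020 = -211/951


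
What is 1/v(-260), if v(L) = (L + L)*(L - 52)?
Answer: 1/162240 ≈ 6.1637e-6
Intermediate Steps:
v(L) = 2*L*(-52 + L) (v(L) = (2*L)*(-52 + L) = 2*L*(-52 + L))
1/v(-260) = 1/(2*(-260)*(-52 - 260)) = 1/(2*(-260)*(-312)) = 1/162240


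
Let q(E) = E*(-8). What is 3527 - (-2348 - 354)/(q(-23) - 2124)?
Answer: 3419839/970 ≈ 3525.6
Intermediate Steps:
q(E) = -8*E
3527 - (-2348 - 354)/(q(-23) - 2124) = 3527 - (-2348 - 354)/(-8*(-23) - 2124) = 3527 - (-2702)/(184 - 2124) = 3527 - (-2702)/(-1940) = 3527 - (-2702)*(-1)/1940 = 3527 - 1*1351/970 = 3527 - 1351/970 = 3419839/970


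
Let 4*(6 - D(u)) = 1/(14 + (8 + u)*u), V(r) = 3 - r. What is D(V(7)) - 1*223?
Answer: -1735/8 ≈ -216.88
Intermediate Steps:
D(u) = 6 - 1/(4*(14 + u*(8 + u))) (D(u) = 6 - 1/(4*(14 + (8 + u)*u)) = 6 - 1/(4*(14 + u*(8 + u))))
D(V(7)) - 1*223 = (335 + 24*(3 - 1*7)² + 192*(3 - 1*7))/(4*(14 + (3 - 1*7)² + 8*(3 - 1*7))) - 1*223 = (335 + 24*(3 - 7)² + 192*(3 - 7))/(4*(14 + (3 - 7)² + 8*(3 - 7))) - 223 = (335 + 24*(-4)² + 192*(-4))/(4*(14 + (-4)² + 8*(-4))) - 223 = (335 + 24*16 - 768)/(4*(14 + 16 - 32)) - 223 = (¼)*(335 + 384 - 768)/(-2) - 223 = (¼)*(-½)*(-49) - 223 = 49/8 - 223 = -1735/8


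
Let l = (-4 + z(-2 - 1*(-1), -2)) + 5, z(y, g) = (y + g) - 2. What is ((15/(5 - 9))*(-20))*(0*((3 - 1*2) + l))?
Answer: 0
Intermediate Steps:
z(y, g) = -2 + g + y (z(y, g) = (g + y) - 2 = -2 + g + y)
l = -4 (l = (-4 + (-2 - 2 + (-2 - 1*(-1)))) + 5 = (-4 + (-2 - 2 + (-2 + 1))) + 5 = (-4 + (-2 - 2 - 1)) + 5 = (-4 - 5) + 5 = -9 + 5 = -4)
((15/(5 - 9))*(-20))*(0*((3 - 1*2) + l)) = ((15/(5 - 9))*(-20))*(0*((3 - 1*2) - 4)) = ((15/(-4))*(-20))*(0*((3 - 2) - 4)) = ((15*(-¼))*(-20))*(0*(1 - 4)) = (-15/4*(-20))*(0*(-3)) = 75*0 = 0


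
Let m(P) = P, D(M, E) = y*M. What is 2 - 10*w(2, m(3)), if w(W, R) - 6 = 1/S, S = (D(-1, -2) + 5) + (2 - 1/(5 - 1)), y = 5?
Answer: -446/7 ≈ -63.714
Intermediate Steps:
D(M, E) = 5*M
S = 7/4 (S = (5*(-1) + 5) + (2 - 1/(5 - 1)) = (-5 + 5) + (2 - 1/4) = 0 + (2 - 1*1/4) = 0 + (2 - 1/4) = 0 + 7/4 = 7/4 ≈ 1.7500)
w(W, R) = 46/7 (w(W, R) = 6 + 1/(7/4) = 6 + 4/7 = 46/7)
2 - 10*w(2, m(3)) = 2 - 10*46/7 = 2 - 460/7 = -446/7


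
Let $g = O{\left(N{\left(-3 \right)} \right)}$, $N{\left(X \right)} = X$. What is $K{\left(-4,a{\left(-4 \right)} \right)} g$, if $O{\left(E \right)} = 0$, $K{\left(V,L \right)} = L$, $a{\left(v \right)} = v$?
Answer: $0$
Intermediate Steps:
$g = 0$
$K{\left(-4,a{\left(-4 \right)} \right)} g = \left(-4\right) 0 = 0$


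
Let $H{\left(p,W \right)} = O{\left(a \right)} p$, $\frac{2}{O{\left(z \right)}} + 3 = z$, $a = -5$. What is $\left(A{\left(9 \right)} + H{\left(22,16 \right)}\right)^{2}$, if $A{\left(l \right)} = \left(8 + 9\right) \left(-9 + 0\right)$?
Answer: $\frac{100489}{4} \approx 25122.0$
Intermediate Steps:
$O{\left(z \right)} = \frac{2}{-3 + z}$
$H{\left(p,W \right)} = - \frac{p}{4}$ ($H{\left(p,W \right)} = \frac{2}{-3 - 5} p = \frac{2}{-8} p = 2 \left(- \frac{1}{8}\right) p = - \frac{p}{4}$)
$A{\left(l \right)} = -153$ ($A{\left(l \right)} = 17 \left(-9\right) = -153$)
$\left(A{\left(9 \right)} + H{\left(22,16 \right)}\right)^{2} = \left(-153 - \frac{11}{2}\right)^{2} = \left(- \frac{317}{2}\right)^{2} = \frac{100489}{4}$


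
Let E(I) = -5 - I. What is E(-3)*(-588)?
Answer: 1176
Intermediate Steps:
E(-3)*(-588) = (-5 - 1*(-3))*(-588) = (-5 + 3)*(-588) = -2*(-588) = 1176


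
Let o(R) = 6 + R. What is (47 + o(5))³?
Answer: 195112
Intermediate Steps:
(47 + o(5))³ = (47 + (6 + 5))³ = (47 + 11)³ = 58³ = 195112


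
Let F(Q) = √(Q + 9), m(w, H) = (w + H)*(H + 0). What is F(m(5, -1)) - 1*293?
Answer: -293 + √5 ≈ -290.76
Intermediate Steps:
m(w, H) = H*(H + w) (m(w, H) = (H + w)*H = H*(H + w))
F(Q) = √(9 + Q)
F(m(5, -1)) - 1*293 = √(9 - (-1 + 5)) - 1*293 = √(9 - 1*4) - 293 = √(9 - 4) - 293 = √5 - 293 = -293 + √5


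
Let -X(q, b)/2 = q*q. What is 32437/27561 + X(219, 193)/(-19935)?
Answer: 365593093/61047615 ≈ 5.9887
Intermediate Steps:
X(q, b) = -2*q**2 (X(q, b) = -2*q*q = -2*q**2)
32437/27561 + X(219, 193)/(-19935) = 32437/27561 - 2*219**2/(-19935) = 32437*(1/27561) - 2*47961*(-1/19935) = 32437/27561 - 95922*(-1/19935) = 32437/27561 + 10658/2215 = 365593093/61047615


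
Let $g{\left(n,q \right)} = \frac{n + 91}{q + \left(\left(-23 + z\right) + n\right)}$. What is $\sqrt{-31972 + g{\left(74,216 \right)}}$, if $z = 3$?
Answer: $\frac{i \sqrt{1150970}}{6} \approx 178.81 i$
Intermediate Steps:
$g{\left(n,q \right)} = \frac{91 + n}{-20 + n + q}$ ($g{\left(n,q \right)} = \frac{n + 91}{q + \left(\left(-23 + 3\right) + n\right)} = \frac{91 + n}{q + \left(-20 + n\right)} = \frac{91 + n}{-20 + n + q}$)
$\sqrt{-31972 + g{\left(74,216 \right)}} = \sqrt{-31972 + \frac{91 + 74}{-20 + 74 + 216}} = \sqrt{-31972 + \frac{1}{270} \cdot 165} = \sqrt{-31972 + \frac{11}{18}} = \sqrt{- \frac{575485}{18}} = \frac{i \sqrt{1150970}}{6}$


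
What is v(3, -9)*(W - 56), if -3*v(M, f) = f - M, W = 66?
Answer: 40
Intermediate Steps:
v(M, f) = -f/3 + M/3 (v(M, f) = -(f - M)/3 = -f/3 + M/3)
v(3, -9)*(W - 56) = (-⅓*(-9) + (⅓)*3)*(66 - 56) = (3 + 1)*10 = 4*10 = 40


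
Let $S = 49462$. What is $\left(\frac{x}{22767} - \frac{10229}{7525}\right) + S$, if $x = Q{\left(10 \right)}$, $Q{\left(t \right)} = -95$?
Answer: $\frac{8473679090332}{171321675} \approx 49461.0$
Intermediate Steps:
$x = -95$
$\left(\frac{x}{22767} - \frac{10229}{7525}\right) + S = \left(- \frac{95}{22767} - \frac{10229}{7525}\right) + 49462 = - \frac{233598518}{171321675} + 49462 = \frac{8473679090332}{171321675}$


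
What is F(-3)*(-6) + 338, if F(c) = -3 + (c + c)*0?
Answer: 356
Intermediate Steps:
F(c) = -3 (F(c) = -3 + (2*c)*0 = -3 + 0 = -3)
F(-3)*(-6) + 338 = -3*(-6) + 338 = 18 + 338 = 356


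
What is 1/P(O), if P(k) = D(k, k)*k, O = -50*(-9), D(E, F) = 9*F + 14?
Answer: 1/1828800 ≈ 5.4681e-7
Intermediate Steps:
D(E, F) = 14 + 9*F
O = 450
P(k) = k*(14 + 9*k) (P(k) = (14 + 9*k)*k = k*(14 + 9*k))
1/P(O) = 1/(450*(14 + 9*450)) = 1/(450*(14 + 4050)) = 1/(450*4064) = 1/1828800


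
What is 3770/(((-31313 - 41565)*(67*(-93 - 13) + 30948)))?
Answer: -145/66840338 ≈ -2.1693e-6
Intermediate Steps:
3770/(((-31313 - 41565)*(67*(-93 - 13) + 30948))) = 3770/((-72878*(67*(-106) + 30948))) = 3770/((-72878*(-7102 + 30948))) = 3770/((-72878*23846)) = 3770/(-1737848788) = 3770*(-1/1737848788) = -145/66840338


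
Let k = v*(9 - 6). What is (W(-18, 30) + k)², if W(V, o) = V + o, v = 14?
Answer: 2916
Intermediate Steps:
k = 42 (k = 14*(9 - 6) = 14*3 = 42)
(W(-18, 30) + k)² = ((-18 + 30) + 42)² = (12 + 42)² = 54² = 2916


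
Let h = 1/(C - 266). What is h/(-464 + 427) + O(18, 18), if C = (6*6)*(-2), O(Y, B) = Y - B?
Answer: 1/12506 ≈ 7.9962e-5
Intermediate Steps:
C = -72 (C = 36*(-2) = -72)
h = -1/338 (h = 1/(-72 - 266) = 1/(-338) = -1/338 ≈ -0.0029586)
h/(-464 + 427) + O(18, 18) = -1/(338*(-464 + 427)) + (18 - 1*18) = -1/338/(-37) + (18 - 18) = -1/338*(-1/37) + 0 = 1/12506 + 0 = 1/12506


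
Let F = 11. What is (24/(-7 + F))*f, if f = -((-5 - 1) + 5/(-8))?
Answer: 159/4 ≈ 39.750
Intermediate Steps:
f = 53/8 (f = -(-6 + 5*(-⅛)) = -(-6 - 5/8) = -1*(-53/8) = 53/8 ≈ 6.6250)
(24/(-7 + F))*f = (24/(-7 + 11))*(53/8) = (24/4)*(53/8) = (24*(¼))*(53/8) = 6*(53/8) = 159/4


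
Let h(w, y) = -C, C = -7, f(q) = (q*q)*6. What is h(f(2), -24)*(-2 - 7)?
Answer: -63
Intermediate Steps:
f(q) = 6*q**2 (f(q) = q**2*6 = 6*q**2)
h(w, y) = 7 (h(w, y) = -1*(-7) = 7)
h(f(2), -24)*(-2 - 7) = 7*(-2 - 7) = 7*(-9) = -63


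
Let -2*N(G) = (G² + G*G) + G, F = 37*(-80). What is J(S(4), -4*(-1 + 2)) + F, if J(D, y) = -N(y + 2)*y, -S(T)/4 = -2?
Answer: -2972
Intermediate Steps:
S(T) = 8 (S(T) = -4*(-2) = 8)
F = -2960
N(G) = -G² - G/2 (N(G) = -((G² + G*G) + G)/2 = -((G² + G²) + G)/2 = -(2*G² + G)/2 = -(G + 2*G²)/2 = -G² - G/2)
J(D, y) = y*(2 + y)*(5/2 + y) (J(D, y) = -(-(y + 2)*(½ + (y + 2)))*y = -(-(2 + y)*(½ + (2 + y)))*y = -(-(2 + y)*(5/2 + y))*y = -(-1)*y*(2 + y)*(5/2 + y) = y*(2 + y)*(5/2 + y))
J(S(4), -4*(-1 + 2)) + F = (-4*(-1 + 2))*(2 - 4*(-1 + 2))*(5 + 2*(-4*(-1 + 2)))/2 - 2960 = (-4*1)*(2 - 4*1)*(5 + 2*(-4*1))/2 - 2960 = (½)*(-4)*(2 - 4)*(5 + 2*(-4)) - 2960 = (½)*(-4)*(-2)*(5 - 8) - 2960 = (½)*(-4)*(-2)*(-3) - 2960 = -12 - 2960 = -2972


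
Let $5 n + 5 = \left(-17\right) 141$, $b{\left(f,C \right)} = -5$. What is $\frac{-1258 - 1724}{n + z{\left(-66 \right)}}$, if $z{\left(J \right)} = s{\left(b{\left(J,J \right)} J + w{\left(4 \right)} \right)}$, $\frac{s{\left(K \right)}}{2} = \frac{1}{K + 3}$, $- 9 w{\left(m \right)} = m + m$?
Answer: $\frac{22282995}{3589744} \approx 6.2074$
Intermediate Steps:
$w{\left(m \right)} = - \frac{2 m}{9}$ ($w{\left(m \right)} = - \frac{m + m}{9} = - \frac{2 m}{9}$)
$s{\left(K \right)} = \frac{2}{3 + K}$ ($s{\left(K \right)} = \frac{2}{K + 3} = \frac{2}{3 + K}$)
$n = - \frac{2402}{5}$ ($n = -1 + \frac{\left(-17\right) 141}{5} = -1 + \frac{1}{5} \left(-2397\right) = -1 - \frac{2397}{5} = - \frac{2402}{5} \approx -480.4$)
$z{\left(J \right)} = \frac{2}{\frac{19}{9} - 5 J}$ ($z{\left(J \right)} = \frac{2}{3 - \left(\frac{8}{9} + 5 J\right)} = \frac{2}{\frac{19}{9} - 5 J}$)
$\frac{-1258 - 1724}{n + z{\left(-66 \right)}} = \frac{-1258 - 1724}{- \frac{2402}{5} + \frac{18}{19 - -2970}} = - \frac{2982}{- \frac{2402}{5} + \frac{18}{19 + 2970}} = - \frac{2982}{- \frac{2402}{5} + \frac{18}{2989}} = - \frac{2982}{- \frac{7179488}{14945}} = \left(-2982\right) \left(- \frac{14945}{7179488}\right) = \frac{22282995}{3589744}$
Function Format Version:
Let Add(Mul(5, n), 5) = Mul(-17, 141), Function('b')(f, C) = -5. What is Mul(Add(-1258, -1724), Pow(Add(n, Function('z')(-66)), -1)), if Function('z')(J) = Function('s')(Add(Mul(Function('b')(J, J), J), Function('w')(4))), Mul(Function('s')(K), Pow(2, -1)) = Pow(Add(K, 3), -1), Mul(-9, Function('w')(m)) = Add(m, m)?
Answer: Rational(22282995, 3589744) ≈ 6.2074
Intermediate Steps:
Function('w')(m) = Mul(Rational(-2, 9), m) (Function('w')(m) = Mul(Rational(-1, 9), Add(m, m)) = Mul(Rational(-1, 9), Mul(2, m)) = Mul(Rational(-2, 9), m))
Function('s')(K) = Mul(2, Pow(Add(3, K), -1)) (Function('s')(K) = Mul(2, Pow(Add(K, 3), -1)) = Mul(2, Pow(Add(3, K), -1)))
n = Rational(-2402, 5) (n = Add(-1, Mul(Rational(1, 5), Mul(-17, 141))) = Add(-1, Mul(Rational(1, 5), -2397)) = Add(-1, Rational(-2397, 5)) = Rational(-2402, 5) ≈ -480.40)
Function('z')(J) = Mul(2, Pow(Add(Rational(19, 9), Mul(-5, J)), -1)) (Function('z')(J) = Mul(2, Pow(Add(3, Add(Mul(-5, J), Mul(Rational(-2, 9), 4))), -1)) = Mul(2, Pow(Add(3, Add(Mul(-5, J), Rational(-8, 9))), -1)) = Mul(2, Pow(Add(3, Add(Rational(-8, 9), Mul(-5, J))), -1)) = Mul(2, Pow(Add(Rational(19, 9), Mul(-5, J)), -1)))
Mul(Add(-1258, -1724), Pow(Add(n, Function('z')(-66)), -1)) = Mul(Add(-1258, -1724), Pow(Add(Rational(-2402, 5), Mul(18, Pow(Add(19, Mul(-45, -66)), -1))), -1)) = Mul(-2982, Pow(Add(Rational(-2402, 5), Mul(18, Pow(Add(19, 2970), -1))), -1)) = Mul(-2982, Pow(Add(Rational(-2402, 5), Mul(18, Pow(2989, -1))), -1)) = Mul(-2982, Pow(Add(Rational(-2402, 5), Mul(18, Rational(1, 2989))), -1)) = Mul(-2982, Pow(Add(Rational(-2402, 5), Rational(18, 2989)), -1)) = Mul(-2982, Pow(Rational(-7179488, 14945), -1)) = Mul(-2982, Rational(-14945, 7179488)) = Rational(22282995, 3589744)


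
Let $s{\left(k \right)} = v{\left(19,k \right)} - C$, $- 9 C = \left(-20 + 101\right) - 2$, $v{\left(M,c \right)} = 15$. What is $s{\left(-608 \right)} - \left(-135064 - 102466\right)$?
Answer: $\frac{2137984}{9} \approx 2.3755 \cdot 10^{5}$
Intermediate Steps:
$C = - \frac{79}{9}$ ($C = - \frac{\left(-20 + 101\right) - 2}{9} = - \frac{81 - 2}{9} = \left(- \frac{1}{9}\right) 79 = - \frac{79}{9} \approx -8.7778$)
$s{\left(k \right)} = \frac{214}{9}$ ($s{\left(k \right)} = 15 - - \frac{79}{9} = 15 + \frac{79}{9} = \frac{214}{9}$)
$s{\left(-608 \right)} - \left(-135064 - 102466\right) = \frac{214}{9} - \left(-135064 - 102466\right) = \frac{214}{9} - -237530 = \frac{214}{9} + 237530 = \frac{2137984}{9}$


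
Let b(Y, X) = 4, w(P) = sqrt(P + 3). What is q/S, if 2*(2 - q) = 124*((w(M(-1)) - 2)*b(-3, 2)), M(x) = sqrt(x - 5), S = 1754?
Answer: 249/877 - 124*sqrt(3 + I*sqrt(6))/877 ≈ 0.021815 - 0.093414*I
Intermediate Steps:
M(x) = sqrt(-5 + x)
w(P) = sqrt(3 + P)
q = 498 - 248*sqrt(3 + I*sqrt(6)) (q = 2 - 62*(sqrt(3 + sqrt(-5 - 1)) - 2)*4 = 2 - 62*(sqrt(3 + sqrt(-6)) - 2)*4 = 2 - 62*(sqrt(3 + I*sqrt(6)) - 2)*4 = 2 - 62*(-2 + sqrt(3 + I*sqrt(6)))*4 = 2 - 62*(-8 + 4*sqrt(3 + I*sqrt(6))) = 2 - (-992 + 496*sqrt(3 + I*sqrt(6)))/2 = 2 + (496 - 248*sqrt(3 + I*sqrt(6))) = 498 - 248*sqrt(3 + I*sqrt(6)) ≈ 38.263 - 163.85*I)
q/S = (498 - 248*sqrt(3 + I*sqrt(6)))/1754 = (498 - 248*sqrt(3 + I*sqrt(6)))*(1/1754) = 249/877 - 124*sqrt(3 + I*sqrt(6))/877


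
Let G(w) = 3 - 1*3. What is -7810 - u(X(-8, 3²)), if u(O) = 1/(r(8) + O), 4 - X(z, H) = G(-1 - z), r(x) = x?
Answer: -93721/12 ≈ -7810.1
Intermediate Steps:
G(w) = 0 (G(w) = 3 - 3 = 0)
X(z, H) = 4 (X(z, H) = 4 - 1*0 = 4 + 0 = 4)
u(O) = 1/(8 + O)
-7810 - u(X(-8, 3²)) = -7810 - 1/(8 + 4) = -7810 - 1/12 = -93721/12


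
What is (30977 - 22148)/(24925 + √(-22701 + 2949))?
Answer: 220062825/621275377 - 17658*I*√4938/621275377 ≈ 0.35421 - 0.0019973*I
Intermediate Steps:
(30977 - 22148)/(24925 + √(-22701 + 2949)) = 8829/(24925 + √(-19752)) = 8829/(24925 + 2*I*√4938)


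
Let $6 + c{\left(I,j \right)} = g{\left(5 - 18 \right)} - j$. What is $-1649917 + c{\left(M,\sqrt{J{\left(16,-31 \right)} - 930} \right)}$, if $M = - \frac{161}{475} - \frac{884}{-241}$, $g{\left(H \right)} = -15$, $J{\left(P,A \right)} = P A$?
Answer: $-1649938 - i \sqrt{1426} \approx -1.6499 \cdot 10^{6} - 37.762 i$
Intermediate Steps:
$J{\left(P,A \right)} = A P$
$M = \frac{381099}{114475}$ ($M = \left(-161\right) \frac{1}{475} - - \frac{884}{241} = - \frac{161}{475} + \frac{884}{241} = \frac{381099}{114475} \approx 3.3291$)
$c{\left(I,j \right)} = -21 - j$ ($c{\left(I,j \right)} = -6 - \left(15 + j\right) = -21 - j$)
$-1649917 + c{\left(M,\sqrt{J{\left(16,-31 \right)} - 930} \right)} = -1649917 - \left(21 + \sqrt{\left(-31\right) 16 - 930}\right) = -1649917 - \left(21 + \sqrt{-496 - 930}\right) = -1649917 - \left(21 + \sqrt{-1426}\right) = -1649917 - \left(21 + i \sqrt{1426}\right) = -1649938 - i \sqrt{1426}$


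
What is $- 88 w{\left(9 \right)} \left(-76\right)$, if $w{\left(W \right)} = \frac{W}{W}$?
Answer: $6688$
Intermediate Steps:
$w{\left(W \right)} = 1$
$- 88 w{\left(9 \right)} \left(-76\right) = - 88 \cdot 1 \left(-76\right) = - 88 \left(-76\right) = \left(-1\right) \left(-6688\right) = 6688$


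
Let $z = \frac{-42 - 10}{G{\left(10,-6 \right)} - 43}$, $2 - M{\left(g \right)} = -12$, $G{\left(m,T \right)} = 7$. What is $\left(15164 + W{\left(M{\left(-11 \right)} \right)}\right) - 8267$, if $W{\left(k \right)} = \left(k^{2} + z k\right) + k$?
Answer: $\frac{64145}{9} \approx 7127.2$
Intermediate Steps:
$M{\left(g \right)} = 14$ ($M{\left(g \right)} = 2 - -12 = 2 + 12 = 14$)
$z = \frac{13}{9}$ ($z = \frac{-42 - 10}{7 - 43} = - \frac{52}{-36} = \left(-52\right) \left(- \frac{1}{36}\right) = \frac{13}{9} \approx 1.4444$)
$W{\left(k \right)} = k^{2} + \frac{22 k}{9}$ ($W{\left(k \right)} = \left(k^{2} + \frac{13 k}{9}\right) + k = k^{2} + \frac{22 k}{9}$)
$\left(15164 + W{\left(M{\left(-11 \right)} \right)}\right) - 8267 = \left(15164 + \frac{1}{9} \cdot 14 \left(22 + 9 \cdot 14\right)\right) - 8267 = \left(15164 + \frac{1}{9} \cdot 14 \left(22 + 126\right)\right) - 8267 = \left(15164 + \frac{1}{9} \cdot 14 \cdot 148\right) - 8267 = \left(15164 + \frac{2072}{9}\right) - 8267 = \frac{138548}{9} - 8267 = \frac{64145}{9}$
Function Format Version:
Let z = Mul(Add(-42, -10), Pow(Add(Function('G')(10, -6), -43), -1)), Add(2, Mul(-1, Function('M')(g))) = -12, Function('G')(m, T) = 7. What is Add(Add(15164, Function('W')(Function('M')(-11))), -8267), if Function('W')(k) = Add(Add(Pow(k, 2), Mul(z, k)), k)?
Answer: Rational(64145, 9) ≈ 7127.2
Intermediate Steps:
Function('M')(g) = 14 (Function('M')(g) = Add(2, Mul(-1, -12)) = Add(2, 12) = 14)
z = Rational(13, 9) (z = Mul(Add(-42, -10), Pow(Add(7, -43), -1)) = Mul(-52, Pow(-36, -1)) = Mul(-52, Rational(-1, 36)) = Rational(13, 9) ≈ 1.4444)
Function('W')(k) = Add(Pow(k, 2), Mul(Rational(22, 9), k)) (Function('W')(k) = Add(Add(Pow(k, 2), Mul(Rational(13, 9), k)), k) = Add(Pow(k, 2), Mul(Rational(22, 9), k)))
Add(Add(15164, Function('W')(Function('M')(-11))), -8267) = Add(Add(15164, Mul(Rational(1, 9), 14, Add(22, Mul(9, 14)))), -8267) = Add(Add(15164, Mul(Rational(1, 9), 14, Add(22, 126))), -8267) = Add(Add(15164, Mul(Rational(1, 9), 14, 148)), -8267) = Add(Add(15164, Rational(2072, 9)), -8267) = Add(Rational(138548, 9), -8267) = Rational(64145, 9)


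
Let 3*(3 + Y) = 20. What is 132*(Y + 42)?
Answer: 6028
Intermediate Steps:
Y = 11/3 (Y = -3 + (1/3)*20 = -3 + 20/3 = 11/3 ≈ 3.6667)
132*(Y + 42) = 132*(11/3 + 42) = 132*(137/3) = 6028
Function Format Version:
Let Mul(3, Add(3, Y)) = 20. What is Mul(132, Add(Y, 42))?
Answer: 6028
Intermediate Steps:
Y = Rational(11, 3) (Y = Add(-3, Mul(Rational(1, 3), 20)) = Add(-3, Rational(20, 3)) = Rational(11, 3) ≈ 3.6667)
Mul(132, Add(Y, 42)) = Mul(132, Add(Rational(11, 3), 42)) = Mul(132, Rational(137, 3)) = 6028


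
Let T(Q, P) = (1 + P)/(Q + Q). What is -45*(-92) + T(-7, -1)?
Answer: 4140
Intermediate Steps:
T(Q, P) = (1 + P)/(2*Q) (T(Q, P) = (1 + P)/((2*Q)) = (1 + P)*(1/(2*Q)) = (1 + P)/(2*Q))
-45*(-92) + T(-7, -1) = -45*(-92) + (½)*(1 - 1)/(-7) = 4140 + (½)*(-⅐)*0 = 4140 + 0 = 4140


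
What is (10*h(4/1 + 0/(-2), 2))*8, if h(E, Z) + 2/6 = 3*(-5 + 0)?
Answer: -3680/3 ≈ -1226.7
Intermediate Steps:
h(E, Z) = -46/3 (h(E, Z) = -⅓ + 3*(-5 + 0) = -⅓ + 3*(-5) = -⅓ - 15 = -46/3)
(10*h(4/1 + 0/(-2), 2))*8 = (10*(-46/3))*8 = -460/3*8 = -3680/3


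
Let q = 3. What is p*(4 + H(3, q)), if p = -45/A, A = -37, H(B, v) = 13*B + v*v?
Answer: 2340/37 ≈ 63.243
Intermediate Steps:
H(B, v) = v² + 13*B (H(B, v) = 13*B + v² = v² + 13*B)
p = 45/37 (p = -45/(-37) = -45*(-1/37) = 45/37 ≈ 1.2162)
p*(4 + H(3, q)) = 45*(4 + (3² + 13*3))/37 = 45*(4 + (9 + 39))/37 = 45*(4 + 48)/37 = (45/37)*52 = 2340/37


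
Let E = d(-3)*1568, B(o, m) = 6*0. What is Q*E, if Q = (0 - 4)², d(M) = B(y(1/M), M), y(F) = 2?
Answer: 0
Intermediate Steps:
B(o, m) = 0
d(M) = 0
Q = 16 (Q = (-4)² = 16)
E = 0 (E = 0*1568 = 0)
Q*E = 16*0 = 0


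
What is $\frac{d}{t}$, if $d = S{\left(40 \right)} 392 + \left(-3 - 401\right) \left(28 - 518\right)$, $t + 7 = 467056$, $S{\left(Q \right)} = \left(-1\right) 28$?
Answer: $\frac{62328}{155683} \approx 0.40035$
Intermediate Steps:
$S{\left(Q \right)} = -28$
$t = 467049$ ($t = -7 + 467056 = 467049$)
$d = 186984$ ($d = \left(-28\right) 392 + \left(-3 - 401\right) \left(28 - 518\right) = -10976 - -197960 = -10976 + 197960 = 186984$)
$\frac{d}{t} = \frac{186984}{467049} = 186984 \cdot \frac{1}{467049} = \frac{62328}{155683}$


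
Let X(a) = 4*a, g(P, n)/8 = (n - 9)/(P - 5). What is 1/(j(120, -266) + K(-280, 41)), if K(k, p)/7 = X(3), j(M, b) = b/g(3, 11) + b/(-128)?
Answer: 64/7637 ≈ 0.0083802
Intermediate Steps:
g(P, n) = 8*(-9 + n)/(-5 + P) (g(P, n) = 8*((n - 9)/(P - 5)) = 8*((-9 + n)/(-5 + P)) = 8*(-9 + n)/(-5 + P))
j(M, b) = -17*b/128 (j(M, b) = b/((8*(-9 + 11)/(-5 + 3))) + b/(-128) = b/((8*2/(-2))) + b*(-1/128) = b/((8*(-1/2)*2)) - b/128 = b/(-8) - b/128 = b*(-1/8) - b/128 = -b/8 - b/128 = -17*b/128)
K(k, p) = 84 (K(k, p) = 7*(4*3) = 7*12 = 84)
1/(j(120, -266) + K(-280, 41)) = 1/(-17/128*(-266) + 84) = 1/(2261/64 + 84) = 1/(7637/64) = 64/7637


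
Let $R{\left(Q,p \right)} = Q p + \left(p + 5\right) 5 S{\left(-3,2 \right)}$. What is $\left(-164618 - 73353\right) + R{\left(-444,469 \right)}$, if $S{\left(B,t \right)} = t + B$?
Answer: $-448577$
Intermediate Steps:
$S{\left(B,t \right)} = B + t$
$R{\left(Q,p \right)} = -25 - 5 p + Q p$ ($R{\left(Q,p \right)} = Q p + \left(p + 5\right) 5 \left(-3 + 2\right) = Q p + \left(5 + p\right) 5 \left(-1\right) = Q p + \left(25 + 5 p\right) \left(-1\right) = Q p - \left(25 + 5 p\right) = -25 - 5 p + Q p$)
$\left(-164618 - 73353\right) + R{\left(-444,469 \right)} = \left(-164618 - 73353\right) - 210606 = -237971 - 210606 = -448577$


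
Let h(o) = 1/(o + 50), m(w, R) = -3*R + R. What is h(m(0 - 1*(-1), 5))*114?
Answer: 57/20 ≈ 2.8500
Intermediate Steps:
m(w, R) = -2*R
h(o) = 1/(50 + o)
h(m(0 - 1*(-1), 5))*114 = 114/(50 - 2*5) = 114/(50 - 10) = 114/40 = (1/40)*114 = 57/20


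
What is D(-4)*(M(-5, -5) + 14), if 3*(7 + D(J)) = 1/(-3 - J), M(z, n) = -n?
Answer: -380/3 ≈ -126.67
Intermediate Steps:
D(J) = -7 + 1/(3*(-3 - J))
D(-4)*(M(-5, -5) + 14) = ((-64 - 21*(-4))/(3*(3 - 4)))*(-1*(-5) + 14) = ((1/3)*(-64 + 84)/(-1))*(5 + 14) = ((1/3)*(-1)*20)*19 = -20/3*19 = -380/3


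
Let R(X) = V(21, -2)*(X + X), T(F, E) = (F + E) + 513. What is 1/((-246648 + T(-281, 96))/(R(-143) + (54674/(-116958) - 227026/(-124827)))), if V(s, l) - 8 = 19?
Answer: 6262096493919/199786269257840 ≈ 0.031344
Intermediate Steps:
T(F, E) = 513 + E + F (T(F, E) = (E + F) + 513 = 513 + E + F)
V(s, l) = 27 (V(s, l) = 8 + 19 = 27)
R(X) = 54*X (R(X) = 27*(X + X) = 27*(2*X) = 54*X)
1/((-246648 + T(-281, 96))/(R(-143) + (54674/(-116958) - 227026/(-124827)))) = 1/((-246648 + (513 + 96 - 281))/(54*(-143) + (54674/(-116958) - 227026/(-124827)))) = 1/((-246648 + 328)/(-7722 + (54674*(-1/116958) - 227026*(-1/124827)))) = 1/(-246320/(-7722 + (-27337/58479 + 227026/124827))) = 1/(-246320/(-7722 + 1095984195/811084237)) = 1/(-246320/(-6262096493919/811084237)) = 1/(-246320*(-811084237/6262096493919)) = 1/(199786269257840/6262096493919) = 6262096493919/199786269257840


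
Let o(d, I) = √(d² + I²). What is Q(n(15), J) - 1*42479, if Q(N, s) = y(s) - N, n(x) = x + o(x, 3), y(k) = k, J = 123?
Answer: -42371 - 3*√26 ≈ -42386.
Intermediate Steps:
o(d, I) = √(I² + d²)
n(x) = x + √(9 + x²) (n(x) = x + √(3² + x²) = x + √(9 + x²))
Q(N, s) = s - N
Q(n(15), J) - 1*42479 = (123 - (15 + √(9 + 15²))) - 1*42479 = (123 - (15 + √(9 + 225))) - 42479 = (123 - (15 + √234)) - 42479 = (123 - (15 + 3*√26)) - 42479 = (123 + (-15 - 3*√26)) - 42479 = (108 - 3*√26) - 42479 = -42371 - 3*√26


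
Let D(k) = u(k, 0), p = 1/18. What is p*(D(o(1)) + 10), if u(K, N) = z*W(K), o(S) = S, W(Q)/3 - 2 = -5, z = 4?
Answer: -13/9 ≈ -1.4444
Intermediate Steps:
W(Q) = -9 (W(Q) = 6 + 3*(-5) = 6 - 15 = -9)
u(K, N) = -36 (u(K, N) = 4*(-9) = -36)
p = 1/18 ≈ 0.055556
D(k) = -36
p*(D(o(1)) + 10) = (-36 + 10)/18 = (1/18)*(-26) = -13/9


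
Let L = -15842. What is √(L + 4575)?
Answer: I*√11267 ≈ 106.15*I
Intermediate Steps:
√(L + 4575) = √(-15842 + 4575) = √(-11267) = I*√11267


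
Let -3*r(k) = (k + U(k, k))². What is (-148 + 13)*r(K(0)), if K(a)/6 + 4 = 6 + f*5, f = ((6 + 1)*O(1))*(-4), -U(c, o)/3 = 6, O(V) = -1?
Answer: 31300020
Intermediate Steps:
U(c, o) = -18 (U(c, o) = -3*6 = -18)
f = 28 (f = ((6 + 1)*(-1))*(-4) = (7*(-1))*(-4) = -7*(-4) = 28)
K(a) = 852 (K(a) = -24 + 6*(6 + 28*5) = -24 + 6*(6 + 140) = -24 + 6*146 = -24 + 876 = 852)
r(k) = -(-18 + k)²/3 (r(k) = -(k - 18)²/3 = -(-18 + k)²/3)
(-148 + 13)*r(K(0)) = (-148 + 13)*(-(-18 + 852)²/3) = -(-45)*834² = -(-45)*695556 = -135*(-231852) = 31300020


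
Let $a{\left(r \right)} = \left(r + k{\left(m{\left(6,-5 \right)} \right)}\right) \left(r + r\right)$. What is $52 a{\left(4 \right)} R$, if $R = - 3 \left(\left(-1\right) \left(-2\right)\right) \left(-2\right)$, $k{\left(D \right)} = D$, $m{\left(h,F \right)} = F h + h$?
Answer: $-99840$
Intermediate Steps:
$m{\left(h,F \right)} = h + F h$
$R = 12$ ($R = \left(-3\right) 2 \left(-2\right) = \left(-6\right) \left(-2\right) = 12$)
$a{\left(r \right)} = 2 r \left(-24 + r\right)$ ($a{\left(r \right)} = \left(r + 6 \left(1 - 5\right)\right) \left(r + r\right) = \left(r + 6 \left(-4\right)\right) 2 r = \left(r - 24\right) 2 r = \left(-24 + r\right) 2 r = 2 r \left(-24 + r\right)$)
$52 a{\left(4 \right)} R = 52 \cdot 2 \cdot 4 \left(-24 + 4\right) 12 = 52 \cdot 2 \cdot 4 \left(-20\right) 12 = 52 \left(-160\right) 12 = \left(-8320\right) 12 = -99840$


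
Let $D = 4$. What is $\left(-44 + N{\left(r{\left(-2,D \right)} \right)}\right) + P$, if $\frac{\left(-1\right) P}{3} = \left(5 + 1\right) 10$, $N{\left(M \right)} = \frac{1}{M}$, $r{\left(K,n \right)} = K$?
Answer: $- \frac{449}{2} \approx -224.5$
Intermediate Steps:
$P = -180$ ($P = - 3 \left(5 + 1\right) 10 = - 3 \cdot 6 \cdot 10 = \left(-3\right) 60 = -180$)
$\left(-44 + N{\left(r{\left(-2,D \right)} \right)}\right) + P = \left(-44 + \frac{1}{-2}\right) - 180 = \left(-44 - \frac{1}{2}\right) - 180 = - \frac{89}{2} - 180 = - \frac{449}{2}$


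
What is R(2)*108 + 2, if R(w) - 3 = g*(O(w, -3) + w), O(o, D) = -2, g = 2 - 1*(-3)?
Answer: 326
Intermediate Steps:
g = 5 (g = 2 + 3 = 5)
R(w) = -7 + 5*w (R(w) = 3 + 5*(-2 + w) = 3 + (-10 + 5*w) = -7 + 5*w)
R(2)*108 + 2 = (-7 + 5*2)*108 + 2 = (-7 + 10)*108 + 2 = 3*108 + 2 = 324 + 2 = 326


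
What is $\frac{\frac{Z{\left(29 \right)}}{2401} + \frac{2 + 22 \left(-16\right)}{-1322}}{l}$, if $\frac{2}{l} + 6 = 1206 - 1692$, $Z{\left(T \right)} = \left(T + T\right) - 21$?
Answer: $- \frac{109379472}{1587061} \approx -68.92$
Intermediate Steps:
$Z{\left(T \right)} = -21 + 2 T$ ($Z{\left(T \right)} = 2 T - 21 = -21 + 2 T$)
$l = - \frac{1}{246}$ ($l = \frac{2}{-6 + \left(1206 - 1692\right)} = \frac{2}{-6 - 486} = \frac{2}{-492} = 2 \left(- \frac{1}{492}\right) = - \frac{1}{246} \approx -0.004065$)
$\frac{\frac{Z{\left(29 \right)}}{2401} + \frac{2 + 22 \left(-16\right)}{-1322}}{l} = \frac{\frac{-21 + 2 \cdot 29}{2401} + \frac{2 + 22 \left(-16\right)}{-1322}}{- \frac{1}{246}} = \left(\left(-21 + 58\right) \frac{1}{2401} + \left(2 - 352\right) \left(- \frac{1}{1322}\right)\right) \left(-246\right) = \left(37 \cdot \frac{1}{2401} - - \frac{175}{661}\right) \left(-246\right) = \left(\frac{37}{2401} + \frac{175}{661}\right) \left(-246\right) = \frac{444632}{1587061} \left(-246\right) = - \frac{109379472}{1587061}$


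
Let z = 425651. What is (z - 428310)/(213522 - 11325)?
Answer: -2659/202197 ≈ -0.013151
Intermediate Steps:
(z - 428310)/(213522 - 11325) = (425651 - 428310)/(213522 - 11325) = -2659/202197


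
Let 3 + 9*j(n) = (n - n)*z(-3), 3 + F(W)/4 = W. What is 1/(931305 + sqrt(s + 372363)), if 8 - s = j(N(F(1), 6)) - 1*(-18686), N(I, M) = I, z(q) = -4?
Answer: 2793915/2601985948019 - 8*sqrt(49737)/2601985948019 ≈ 1.0731e-6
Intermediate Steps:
F(W) = -12 + 4*W
j(n) = -1/3 (j(n) = -1/3 + ((n - n)*(-4))/9 = -1/3 + (0*(-4))/9 = -1/3 + (1/9)*0 = -1/3 + 0 = -1/3)
s = -56033/3 (s = 8 - (-1/3 - 1*(-18686)) = 8 - (-1/3 + 18686) = 8 - 1*56057/3 = 8 - 56057/3 = -56033/3 ≈ -18678.)
1/(931305 + sqrt(s + 372363)) = 1/(931305 + sqrt(-56033/3 + 372363)) = 1/(931305 + sqrt(1061056/3)) = 1/(931305 + 8*sqrt(49737)/3)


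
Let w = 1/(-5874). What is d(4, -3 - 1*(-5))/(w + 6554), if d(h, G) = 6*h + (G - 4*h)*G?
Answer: -23496/38498195 ≈ -0.00061031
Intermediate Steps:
w = -1/5874 ≈ -0.00017024
d(h, G) = 6*h + G*(G - 4*h)
d(4, -3 - 1*(-5))/(w + 6554) = ((-3 - 1*(-5))**2 + 6*4 - 4*(-3 - 1*(-5))*4)/(-1/5874 + 6554) = ((-3 + 5)**2 + 24 - 4*(-3 + 5)*4)/(38498195/5874) = (2**2 + 24 - 4*2*4)*(5874/38498195) = (4 + 24 - 32)*(5874/38498195) = -4*5874/38498195 = -23496/38498195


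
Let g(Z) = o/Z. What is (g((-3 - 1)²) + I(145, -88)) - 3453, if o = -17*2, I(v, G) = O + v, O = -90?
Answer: -27201/8 ≈ -3400.1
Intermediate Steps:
I(v, G) = -90 + v
o = -34
g(Z) = -34/Z
(g((-3 - 1)²) + I(145, -88)) - 3453 = (-34/(-3 - 1)² + (-90 + 145)) - 3453 = (-34/((-4)²) + 55) - 3453 = (-34/16 + 55) - 3453 = (-34*1/16 + 55) - 3453 = (-17/8 + 55) - 3453 = 423/8 - 3453 = -27201/8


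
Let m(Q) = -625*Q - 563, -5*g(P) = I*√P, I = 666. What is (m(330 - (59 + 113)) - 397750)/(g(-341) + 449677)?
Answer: -5587944966275/5055386360821 - 1655219790*I*√341/5055386360821 ≈ -1.1053 - 0.0060461*I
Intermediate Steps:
g(P) = -666*√P/5
m(Q) = -563 - 625*Q
(m(330 - (59 + 113)) - 397750)/(g(-341) + 449677) = ((-563 - 625*(330 - (59 + 113))) - 397750)/(-666*I*√341/5 + 449677) = ((-563 - 625*(330 - 1*172)) - 397750)/(-666*I*√341/5 + 449677) = ((-563 - 625*(330 - 172)) - 397750)/(-666*I*√341/5 + 449677) = ((-563 - 625*158) - 397750)/(449677 - 666*I*√341/5) = ((-563 - 98750) - 397750)/(449677 - 666*I*√341/5) = (-99313 - 397750)/(449677 - 666*I*√341/5) = -497063/(449677 - 666*I*√341/5)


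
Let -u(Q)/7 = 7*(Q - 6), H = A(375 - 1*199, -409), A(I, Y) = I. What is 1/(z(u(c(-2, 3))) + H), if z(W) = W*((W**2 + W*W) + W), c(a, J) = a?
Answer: 1/120626416 ≈ 8.2901e-9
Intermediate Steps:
H = 176 (H = 375 - 1*199 = 375 - 199 = 176)
u(Q) = 294 - 49*Q (u(Q) = -49*(Q - 6) = -49*(-6 + Q) = -7*(-42 + 7*Q) = 294 - 49*Q)
z(W) = W*(W + 2*W**2) (z(W) = W*((W**2 + W**2) + W) = W*(2*W**2 + W) = W*(W + 2*W**2))
1/(z(u(c(-2, 3))) + H) = 1/((294 - 49*(-2))**2*(1 + 2*(294 - 49*(-2))) + 176) = 1/((294 + 98)**2*(1 + 2*(294 + 98)) + 176) = 1/(392**2*(1 + 2*392) + 176) = 1/(153664*(1 + 784) + 176) = 1/(153664*785 + 176) = 1/(120626240 + 176) = 1/120626416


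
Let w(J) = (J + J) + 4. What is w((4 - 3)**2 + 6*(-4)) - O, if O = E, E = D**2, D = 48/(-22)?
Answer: -5658/121 ≈ -46.760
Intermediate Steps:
D = -24/11 (D = 48*(-1/22) = -24/11 ≈ -2.1818)
E = 576/121 (E = (-24/11)**2 = 576/121 ≈ 4.7603)
w(J) = 4 + 2*J (w(J) = 2*J + 4 = 4 + 2*J)
O = 576/121 ≈ 4.7603
w((4 - 3)**2 + 6*(-4)) - O = (4 + 2*((4 - 3)**2 + 6*(-4))) - 1*576/121 = (4 + 2*(1**2 - 24)) - 576/121 = (4 + 2*(1 - 24)) - 576/121 = (4 + 2*(-23)) - 576/121 = (4 - 46) - 576/121 = -42 - 576/121 = -5658/121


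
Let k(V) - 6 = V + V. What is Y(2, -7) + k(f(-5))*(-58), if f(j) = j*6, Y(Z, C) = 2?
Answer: 3134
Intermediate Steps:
f(j) = 6*j
k(V) = 6 + 2*V (k(V) = 6 + (V + V) = 6 + 2*V)
Y(2, -7) + k(f(-5))*(-58) = 2 + (6 + 2*(6*(-5)))*(-58) = 2 + (6 + 2*(-30))*(-58) = 2 + (6 - 60)*(-58) = 2 - 54*(-58) = 2 + 3132 = 3134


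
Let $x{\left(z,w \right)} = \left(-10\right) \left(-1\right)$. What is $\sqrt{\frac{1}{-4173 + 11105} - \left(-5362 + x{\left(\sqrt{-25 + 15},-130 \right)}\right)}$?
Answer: $\frac{\sqrt{64294412645}}{3466} \approx 73.157$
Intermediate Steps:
$x{\left(z,w \right)} = 10$
$\sqrt{\frac{1}{-4173 + 11105} - \left(-5362 + x{\left(\sqrt{-25 + 15},-130 \right)}\right)} = \sqrt{\frac{1}{-4173 + 11105} + \left(\left(2769 + 2593\right) - 10\right)} = \sqrt{\frac{1}{6932} + \left(5362 - 10\right)} = \sqrt{\frac{1}{6932} + 5352} = \sqrt{\frac{37100065}{6932}} = \frac{\sqrt{64294412645}}{3466}$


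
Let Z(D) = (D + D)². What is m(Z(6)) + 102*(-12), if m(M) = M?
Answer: -1080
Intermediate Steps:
Z(D) = 4*D² (Z(D) = (2*D)² = 4*D²)
m(Z(6)) + 102*(-12) = 4*6² + 102*(-12) = 4*36 - 1224 = 144 - 1224 = -1080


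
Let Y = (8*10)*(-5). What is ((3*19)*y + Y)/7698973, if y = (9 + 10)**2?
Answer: 20177/7698973 ≈ 0.0026207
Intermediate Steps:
y = 361 (y = 19**2 = 361)
Y = -400 (Y = 80*(-5) = -400)
((3*19)*y + Y)/7698973 = ((3*19)*361 - 400)/7698973 = (57*361 - 400)*(1/7698973) = (20577 - 400)*(1/7698973) = 20177*(1/7698973) = 20177/7698973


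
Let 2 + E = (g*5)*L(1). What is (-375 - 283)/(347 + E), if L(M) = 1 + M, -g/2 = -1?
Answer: -658/365 ≈ -1.8027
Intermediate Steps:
g = 2 (g = -2*(-1) = 2)
E = 18 (E = -2 + (2*5)*(1 + 1) = -2 + 10*2 = -2 + 20 = 18)
(-375 - 283)/(347 + E) = (-375 - 283)/(347 + 18) = -658/365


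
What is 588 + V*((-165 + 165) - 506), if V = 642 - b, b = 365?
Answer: -139574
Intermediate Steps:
V = 277 (V = 642 - 1*365 = 642 - 365 = 277)
588 + V*((-165 + 165) - 506) = 588 + 277*((-165 + 165) - 506) = 588 + 277*(0 - 506) = 588 + 277*(-506) = 588 - 140162 = -139574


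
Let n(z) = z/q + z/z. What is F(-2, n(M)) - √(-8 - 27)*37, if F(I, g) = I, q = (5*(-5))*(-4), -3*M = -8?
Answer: -2 - 37*I*√35 ≈ -2.0 - 218.9*I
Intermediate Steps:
M = 8/3 (M = -⅓*(-8) = 8/3 ≈ 2.6667)
q = 100 (q = -25*(-4) = 100)
n(z) = 1 + z/100 (n(z) = z/100 + z/z = z*(1/100) + 1 = z/100 + 1 = 1 + z/100)
F(-2, n(M)) - √(-8 - 27)*37 = -2 - √(-8 - 27)*37 = -2 - √(-35)*37 = -2 - I*√35*37 = -2 - 37*I*√35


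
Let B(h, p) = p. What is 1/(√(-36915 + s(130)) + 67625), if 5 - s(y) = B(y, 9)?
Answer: 67625/4573177544 - I*√36919/4573177544 ≈ 1.4787e-5 - 4.2015e-8*I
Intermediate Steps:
s(y) = -4 (s(y) = 5 - 1*9 = 5 - 9 = -4)
1/(√(-36915 + s(130)) + 67625) = 1/(√(-36915 - 4) + 67625) = 1/(√(-36919) + 67625) = 1/(I*√36919 + 67625) = 1/(67625 + I*√36919)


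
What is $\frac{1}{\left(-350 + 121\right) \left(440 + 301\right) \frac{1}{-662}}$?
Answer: $\frac{662}{169689} \approx 0.0039013$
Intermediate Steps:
$\frac{1}{\left(-350 + 121\right) \left(440 + 301\right) \frac{1}{-662}} = \frac{1}{\left(-229\right) 741 \left(- \frac{1}{662}\right)} = \frac{1}{\left(-169689\right) \left(- \frac{1}{662}\right)} = \frac{1}{\frac{169689}{662}} = \frac{662}{169689}$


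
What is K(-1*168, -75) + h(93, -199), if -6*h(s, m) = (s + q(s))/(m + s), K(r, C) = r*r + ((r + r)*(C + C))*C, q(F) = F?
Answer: -397688225/106 ≈ -3.7518e+6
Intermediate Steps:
K(r, C) = r**2 + 4*r*C**2 (K(r, C) = r**2 + ((2*r)*(2*C))*C = r**2 + (4*C*r)*C = r**2 + 4*r*C**2)
h(s, m) = -s/(3*(m + s)) (h(s, m) = -(s + s)/(6*(m + s)) = -2*s/(6*(m + s)) = -s/(3*(m + s)))
K(-1*168, -75) + h(93, -199) = (-1*168)*(-1*168 + 4*(-75)**2) - 1*93/(3*(-199) + 3*93) = -168*(-168 + 4*5625) - 1*93/(-597 + 279) = -168*(-168 + 22500) - 1*93/(-318) = -168*22332 - 1*93*(-1/318) = -3751776 + 31/106 = -397688225/106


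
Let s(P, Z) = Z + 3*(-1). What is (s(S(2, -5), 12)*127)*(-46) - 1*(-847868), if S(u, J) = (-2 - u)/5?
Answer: 795290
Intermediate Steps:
S(u, J) = -⅖ - u/5 (S(u, J) = (-2 - u)*(⅕) = -⅖ - u/5)
s(P, Z) = -3 + Z (s(P, Z) = Z - 3 = -3 + Z)
(s(S(2, -5), 12)*127)*(-46) - 1*(-847868) = ((-3 + 12)*127)*(-46) - 1*(-847868) = (9*127)*(-46) + 847868 = 1143*(-46) + 847868 = -52578 + 847868 = 795290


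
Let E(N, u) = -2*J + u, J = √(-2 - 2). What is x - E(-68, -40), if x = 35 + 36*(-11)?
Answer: -321 + 4*I ≈ -321.0 + 4.0*I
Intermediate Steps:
J = 2*I (J = √(-4) = 2*I ≈ 2.0*I)
x = -361 (x = 35 - 396 = -361)
E(N, u) = u - 4*I (E(N, u) = -4*I + u = u - 4*I)
x - E(-68, -40) = -361 - (-40 - 4*I) = -361 + (40 + 4*I) = -321 + 4*I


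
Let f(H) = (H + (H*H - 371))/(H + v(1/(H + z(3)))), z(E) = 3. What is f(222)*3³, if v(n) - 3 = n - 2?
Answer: 298495125/50176 ≈ 5949.0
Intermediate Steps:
v(n) = 1 + n (v(n) = 3 + (n - 2) = 3 + (-2 + n) = 1 + n)
f(H) = (-371 + H + H²)/(1 + H + 1/(3 + H)) (f(H) = (H + (H*H - 371))/(H + (1 + 1/(H + 3))) = (H + (H² - 371))/(H + (1 + 1/(3 + H))) = (H + (-371 + H²))/(1 + H + 1/(3 + H)) = (-371 + H + H²)/(1 + H + 1/(3 + H)))
f(222)*3³ = ((3 + 222)*(-371 + 222 + 222²)/(4 + 222 + 222*(3 + 222)))*3³ = (225*(-371 + 222 + 49284)/(4 + 222 + 222*225))*27 = (225*49135/(4 + 222 + 49950))*27 = (225*49135/50176)*27 = ((1/50176)*225*49135)*27 = (11055375/50176)*27 = 298495125/50176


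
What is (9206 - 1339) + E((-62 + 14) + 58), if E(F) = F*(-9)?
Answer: 7777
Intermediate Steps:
E(F) = -9*F
(9206 - 1339) + E((-62 + 14) + 58) = (9206 - 1339) - 9*((-62 + 14) + 58) = 7867 - 9*(-48 + 58) = 7867 - 9*10 = 7867 - 90 = 7777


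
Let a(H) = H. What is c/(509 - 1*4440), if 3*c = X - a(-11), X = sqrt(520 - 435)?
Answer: -11/11793 - sqrt(85)/11793 ≈ -0.0017145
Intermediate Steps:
X = sqrt(85) ≈ 9.2195
c = 11/3 + sqrt(85)/3 (c = (sqrt(85) - 1*(-11))/3 = (sqrt(85) + 11)/3 = (11 + sqrt(85))/3 = 11/3 + sqrt(85)/3 ≈ 6.7398)
c/(509 - 1*4440) = (11/3 + sqrt(85)/3)/(509 - 1*4440) = (11/3 + sqrt(85)/3)/(509 - 4440) = (11/3 + sqrt(85)/3)/(-3931) = (11/3 + sqrt(85)/3)*(-1/3931) = -11/11793 - sqrt(85)/11793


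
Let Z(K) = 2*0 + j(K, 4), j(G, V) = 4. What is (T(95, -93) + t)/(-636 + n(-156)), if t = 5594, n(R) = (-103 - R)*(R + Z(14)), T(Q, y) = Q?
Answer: -5689/8692 ≈ -0.65451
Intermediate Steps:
Z(K) = 4 (Z(K) = 2*0 + 4 = 0 + 4 = 4)
n(R) = (-103 - R)*(4 + R) (n(R) = (-103 - R)*(R + 4) = (-103 - R)*(4 + R))
(T(95, -93) + t)/(-636 + n(-156)) = (95 + 5594)/(-636 + (-412 - 1*(-156)**2 - 107*(-156))) = 5689/(-636 + (-412 - 1*24336 + 16692)) = 5689/(-636 + (-412 - 24336 + 16692)) = 5689/(-636 - 8056) = 5689/(-8692) = 5689*(-1/8692) = -5689/8692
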